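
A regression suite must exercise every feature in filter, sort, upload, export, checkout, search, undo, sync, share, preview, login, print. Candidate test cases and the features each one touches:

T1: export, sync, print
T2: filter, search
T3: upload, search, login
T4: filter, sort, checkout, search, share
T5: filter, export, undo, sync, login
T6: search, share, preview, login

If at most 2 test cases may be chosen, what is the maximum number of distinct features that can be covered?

Choosing T4, T5 covers {filter, sort, export, checkout, search, undo, sync, share, login} — 9 features.
No choice of 2 test cases does better; here upload, preview, print are left uncovered.

9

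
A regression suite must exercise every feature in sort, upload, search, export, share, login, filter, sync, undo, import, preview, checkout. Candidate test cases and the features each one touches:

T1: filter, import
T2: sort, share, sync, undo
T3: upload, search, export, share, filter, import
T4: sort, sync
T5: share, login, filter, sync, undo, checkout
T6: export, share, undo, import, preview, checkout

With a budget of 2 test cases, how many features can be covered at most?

10

Choosing T3, T5 covers {upload, search, export, share, login, filter, sync, undo, import, checkout} — 10 features.
No choice of 2 test cases does better; here sort, preview are left uncovered.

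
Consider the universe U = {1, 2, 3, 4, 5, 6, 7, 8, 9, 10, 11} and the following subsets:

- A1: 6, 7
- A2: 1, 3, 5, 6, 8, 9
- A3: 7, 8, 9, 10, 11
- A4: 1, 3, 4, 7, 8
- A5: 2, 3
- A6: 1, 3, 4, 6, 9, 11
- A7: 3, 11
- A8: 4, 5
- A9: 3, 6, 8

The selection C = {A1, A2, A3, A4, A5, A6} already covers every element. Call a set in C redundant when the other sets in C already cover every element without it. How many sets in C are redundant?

3

Drop A1: the rest still cover every element — redundant.
Drop A2: 5 uncovered — not redundant.
Drop A3: 10 uncovered — not redundant.
Drop A4: the rest still cover every element — redundant.
Drop A5: 2 uncovered — not redundant.
Drop A6: the rest still cover every element — redundant.
3 redundant: A1, A4, A6.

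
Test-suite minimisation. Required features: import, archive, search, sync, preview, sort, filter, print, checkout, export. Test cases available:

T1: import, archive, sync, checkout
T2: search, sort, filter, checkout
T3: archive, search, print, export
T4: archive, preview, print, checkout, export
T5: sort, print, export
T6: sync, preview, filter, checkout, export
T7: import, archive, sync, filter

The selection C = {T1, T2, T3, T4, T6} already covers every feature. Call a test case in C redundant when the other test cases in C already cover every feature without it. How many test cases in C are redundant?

Drop T1: import uncovered — not redundant.
Drop T2: sort uncovered — not redundant.
Drop T3: the rest still cover every feature — redundant.
Drop T4: the rest still cover every feature — redundant.
Drop T6: the rest still cover every feature — redundant.
3 redundant: T3, T4, T6.

3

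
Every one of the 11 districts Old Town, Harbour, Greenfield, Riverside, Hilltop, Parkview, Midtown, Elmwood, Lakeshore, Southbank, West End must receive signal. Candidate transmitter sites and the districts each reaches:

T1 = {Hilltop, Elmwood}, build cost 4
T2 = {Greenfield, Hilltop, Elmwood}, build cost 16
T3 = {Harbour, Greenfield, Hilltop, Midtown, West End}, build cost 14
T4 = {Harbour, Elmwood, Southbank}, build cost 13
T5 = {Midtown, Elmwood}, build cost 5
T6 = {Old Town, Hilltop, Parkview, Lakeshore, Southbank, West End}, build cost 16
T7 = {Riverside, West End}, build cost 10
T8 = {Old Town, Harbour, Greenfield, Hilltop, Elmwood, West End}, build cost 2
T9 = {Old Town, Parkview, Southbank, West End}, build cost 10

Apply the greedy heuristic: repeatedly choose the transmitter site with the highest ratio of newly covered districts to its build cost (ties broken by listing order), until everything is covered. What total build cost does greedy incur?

43

Pick 1: T8 adds 6 new (Old Town, Harbour, Greenfield, Hilltop, Elmwood, West End) at build cost 2 (ratio 6/2).
Pick 2: T5 adds 1 new (Midtown) at build cost 5 (ratio 1/5).
Pick 3: T9 adds 2 new (Parkview, Southbank) at build cost 10 (ratio 2/10).
Pick 4: T7 adds 1 new (Riverside) at build cost 10 (ratio 1/10).
Pick 5: T6 adds 1 new (Lakeshore) at build cost 16 (ratio 1/16).
Greedy total build cost: 2 + 5 + 10 + 10 + 16 = 43. (The true optimum is 33, so greedy overshoots here.)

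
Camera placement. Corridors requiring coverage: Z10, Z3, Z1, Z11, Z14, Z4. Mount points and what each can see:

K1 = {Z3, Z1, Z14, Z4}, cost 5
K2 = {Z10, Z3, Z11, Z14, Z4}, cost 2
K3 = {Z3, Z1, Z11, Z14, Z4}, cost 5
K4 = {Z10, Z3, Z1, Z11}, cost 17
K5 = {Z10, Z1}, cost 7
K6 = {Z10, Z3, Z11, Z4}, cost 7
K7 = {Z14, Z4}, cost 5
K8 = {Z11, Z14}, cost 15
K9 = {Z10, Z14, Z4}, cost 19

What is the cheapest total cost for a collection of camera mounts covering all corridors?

K1, K2 cover every corridor at cost 5 + 2 = 7.
Any cover uses at least 2 camera mounts; among all covering selections none totals below 7.

7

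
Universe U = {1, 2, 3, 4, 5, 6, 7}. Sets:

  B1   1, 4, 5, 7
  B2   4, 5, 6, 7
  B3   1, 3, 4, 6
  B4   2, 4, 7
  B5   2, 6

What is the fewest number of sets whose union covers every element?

B1, B3, B4 together cover {1, 2, 3, 4, 5, 6, 7} — every element.
No 2 of the 5 sets cover everything (all 10 pairs fall short), so 3 is minimum.

3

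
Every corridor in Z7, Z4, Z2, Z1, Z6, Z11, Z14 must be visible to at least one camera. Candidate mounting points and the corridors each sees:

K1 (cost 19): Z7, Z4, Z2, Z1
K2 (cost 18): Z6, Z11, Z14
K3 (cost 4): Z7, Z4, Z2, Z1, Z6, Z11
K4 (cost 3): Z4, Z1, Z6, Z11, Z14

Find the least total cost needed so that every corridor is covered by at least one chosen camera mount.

7

K3, K4 cover every corridor at cost 4 + 3 = 7.
Any cover uses at least 2 camera mounts; among all covering selections none totals below 7.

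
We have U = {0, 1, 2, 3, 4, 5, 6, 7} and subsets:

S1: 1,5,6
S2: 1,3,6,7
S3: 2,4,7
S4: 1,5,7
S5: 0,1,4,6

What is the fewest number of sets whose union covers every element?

S1, S2, S3, S5 together cover {0, 1, 2, 3, 4, 5, 6, 7} — every element.
No 3 of the 5 sets cover everything (all 10 triples fall short), so 4 is minimum.

4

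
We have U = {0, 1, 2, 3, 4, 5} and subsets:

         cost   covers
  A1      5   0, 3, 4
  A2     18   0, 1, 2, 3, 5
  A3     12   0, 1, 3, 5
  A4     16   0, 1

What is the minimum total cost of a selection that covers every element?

23

A1, A2 cover every element at cost 5 + 18 = 23.
Any cover uses at least 2 sets; among all covering selections none totals below 23.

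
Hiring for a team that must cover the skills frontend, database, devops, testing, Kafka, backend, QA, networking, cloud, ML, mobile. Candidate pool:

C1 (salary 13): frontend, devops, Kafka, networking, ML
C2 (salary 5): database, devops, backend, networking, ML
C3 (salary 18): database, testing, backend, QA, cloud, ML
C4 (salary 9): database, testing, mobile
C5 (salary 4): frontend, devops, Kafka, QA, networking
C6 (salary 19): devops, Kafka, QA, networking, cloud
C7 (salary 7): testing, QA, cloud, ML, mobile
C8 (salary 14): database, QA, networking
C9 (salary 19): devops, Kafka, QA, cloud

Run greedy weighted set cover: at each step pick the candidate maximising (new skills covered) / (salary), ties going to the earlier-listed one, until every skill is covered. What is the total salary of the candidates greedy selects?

Pick 1: C5 adds 5 new (frontend, devops, Kafka, QA, networking) at salary 4 (ratio 5/4).
Pick 2: C2 adds 3 new (database, backend, ML) at salary 5 (ratio 3/5).
Pick 3: C7 adds 3 new (testing, cloud, mobile) at salary 7 (ratio 3/7).
Greedy total salary: 4 + 5 + 7 = 16.

16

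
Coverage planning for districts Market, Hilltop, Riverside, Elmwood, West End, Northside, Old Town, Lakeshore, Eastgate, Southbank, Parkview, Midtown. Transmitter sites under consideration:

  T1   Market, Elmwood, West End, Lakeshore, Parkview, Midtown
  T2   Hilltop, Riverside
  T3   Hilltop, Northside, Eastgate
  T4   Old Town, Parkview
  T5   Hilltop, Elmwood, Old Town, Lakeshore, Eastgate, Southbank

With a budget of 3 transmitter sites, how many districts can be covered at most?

Choosing T1, T2, T5 covers {Market, Hilltop, Riverside, Elmwood, West End, Old Town, Lakeshore, Eastgate, Southbank, Parkview, Midtown} — 11 districts.
No choice of 3 transmitter sites does better; here Northside is left uncovered.

11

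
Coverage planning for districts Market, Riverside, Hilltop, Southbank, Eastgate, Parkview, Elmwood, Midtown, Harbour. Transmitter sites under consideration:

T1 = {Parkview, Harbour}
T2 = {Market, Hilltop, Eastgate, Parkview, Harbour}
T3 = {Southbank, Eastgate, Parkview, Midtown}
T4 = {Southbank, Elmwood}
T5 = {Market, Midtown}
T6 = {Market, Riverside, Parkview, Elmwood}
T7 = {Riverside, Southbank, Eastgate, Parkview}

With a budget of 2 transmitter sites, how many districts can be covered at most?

Choosing T2, T3 covers {Market, Hilltop, Southbank, Eastgate, Parkview, Midtown, Harbour} — 7 districts.
No choice of 2 transmitter sites does better; here Riverside, Elmwood are left uncovered.

7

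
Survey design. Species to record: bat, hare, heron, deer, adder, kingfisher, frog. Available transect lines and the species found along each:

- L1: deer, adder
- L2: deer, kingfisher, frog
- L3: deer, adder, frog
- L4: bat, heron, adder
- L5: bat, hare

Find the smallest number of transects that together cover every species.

L2, L4, L5 together cover {bat, hare, heron, deer, adder, kingfisher, frog} — every species.
No 2 of the 5 transects cover everything (all 10 pairs fall short), so 3 is minimum.

3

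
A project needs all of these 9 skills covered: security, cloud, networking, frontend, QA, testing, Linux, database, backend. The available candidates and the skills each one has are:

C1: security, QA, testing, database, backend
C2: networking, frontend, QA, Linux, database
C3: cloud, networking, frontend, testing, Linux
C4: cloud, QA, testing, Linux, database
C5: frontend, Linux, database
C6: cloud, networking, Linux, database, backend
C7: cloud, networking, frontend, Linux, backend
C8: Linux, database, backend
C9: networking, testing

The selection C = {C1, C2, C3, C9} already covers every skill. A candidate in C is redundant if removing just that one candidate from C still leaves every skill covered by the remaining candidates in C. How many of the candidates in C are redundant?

Drop C1: security, backend uncovered — not redundant.
Drop C2: the rest still cover every skill — redundant.
Drop C3: cloud uncovered — not redundant.
Drop C9: the rest still cover every skill — redundant.
2 redundant: C2, C9.

2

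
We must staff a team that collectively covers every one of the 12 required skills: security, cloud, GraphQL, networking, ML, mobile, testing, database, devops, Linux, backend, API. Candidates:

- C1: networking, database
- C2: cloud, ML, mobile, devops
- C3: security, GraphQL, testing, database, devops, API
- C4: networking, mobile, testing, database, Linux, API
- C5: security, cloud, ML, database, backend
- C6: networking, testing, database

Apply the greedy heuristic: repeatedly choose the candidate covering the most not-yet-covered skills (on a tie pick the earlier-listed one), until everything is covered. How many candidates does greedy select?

4

Pick 1: C3 covers 6 new skills (security, GraphQL, testing, database, devops, API).
Pick 2: C2 covers 3 new skills (cloud, ML, mobile).
Pick 3: C4 covers 2 new skills (networking, Linux).
Pick 4: C5 covers 1 new skills (backend).
Greedy uses 4 candidates. (The true minimum is 3.)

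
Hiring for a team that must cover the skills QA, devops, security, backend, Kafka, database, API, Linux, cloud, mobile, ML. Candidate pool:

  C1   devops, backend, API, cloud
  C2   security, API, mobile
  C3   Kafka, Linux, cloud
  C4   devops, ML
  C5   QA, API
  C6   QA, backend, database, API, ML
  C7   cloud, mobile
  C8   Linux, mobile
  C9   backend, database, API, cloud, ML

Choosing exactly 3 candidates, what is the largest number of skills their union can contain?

10

Choosing C2, C3, C6 covers {QA, security, backend, Kafka, database, API, Linux, cloud, mobile, ML} — 10 skills.
No choice of 3 candidates does better; here devops is left uncovered.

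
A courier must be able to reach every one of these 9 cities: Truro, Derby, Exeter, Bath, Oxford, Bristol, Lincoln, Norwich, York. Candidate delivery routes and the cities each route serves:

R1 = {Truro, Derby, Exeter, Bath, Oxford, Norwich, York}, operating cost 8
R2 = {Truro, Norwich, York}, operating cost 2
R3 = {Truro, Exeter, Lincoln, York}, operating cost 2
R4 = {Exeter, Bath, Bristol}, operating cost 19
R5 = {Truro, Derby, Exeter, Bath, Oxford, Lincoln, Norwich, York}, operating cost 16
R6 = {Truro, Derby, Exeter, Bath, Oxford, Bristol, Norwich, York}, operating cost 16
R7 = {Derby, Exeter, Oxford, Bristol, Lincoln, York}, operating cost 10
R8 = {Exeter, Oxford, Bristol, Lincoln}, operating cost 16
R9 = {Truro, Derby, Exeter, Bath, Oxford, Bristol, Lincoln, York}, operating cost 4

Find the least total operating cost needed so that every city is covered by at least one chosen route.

R2, R9 cover every city at operating cost 2 + 4 = 6.
Any cover uses at least 2 routes; among all covering selections none totals below 6.
Greedy by coverage-per-operating cost would pick R3, R9, R2 for 8 — worse than the optimum 6.

6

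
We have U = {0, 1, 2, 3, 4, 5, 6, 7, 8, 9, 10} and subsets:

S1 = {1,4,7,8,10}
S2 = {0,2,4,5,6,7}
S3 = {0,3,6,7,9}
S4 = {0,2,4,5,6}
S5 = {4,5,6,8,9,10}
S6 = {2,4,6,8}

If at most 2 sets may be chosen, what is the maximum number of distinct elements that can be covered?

9

Choosing S1, S2 covers {0, 1, 2, 4, 5, 6, 7, 8, 10} — 9 elements.
No choice of 2 sets does better; here 3, 9 are left uncovered.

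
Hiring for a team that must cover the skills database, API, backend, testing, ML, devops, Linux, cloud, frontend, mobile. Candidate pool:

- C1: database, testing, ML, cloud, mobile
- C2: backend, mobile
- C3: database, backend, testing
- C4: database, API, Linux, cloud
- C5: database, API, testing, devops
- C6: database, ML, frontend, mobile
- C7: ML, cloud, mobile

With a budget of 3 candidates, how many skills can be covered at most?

9

Choosing C3, C4, C6 covers {database, API, backend, testing, ML, Linux, cloud, frontend, mobile} — 9 skills.
No choice of 3 candidates does better; here devops is left uncovered.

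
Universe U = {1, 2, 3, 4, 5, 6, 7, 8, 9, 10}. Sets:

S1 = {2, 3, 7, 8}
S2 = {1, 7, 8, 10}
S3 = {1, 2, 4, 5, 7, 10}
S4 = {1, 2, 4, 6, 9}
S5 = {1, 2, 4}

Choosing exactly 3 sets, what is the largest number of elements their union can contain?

Choosing S1, S3, S4 covers {1, 2, 3, 4, 5, 6, 7, 8, 9, 10} — 10 elements.
That is all 10 elements.

10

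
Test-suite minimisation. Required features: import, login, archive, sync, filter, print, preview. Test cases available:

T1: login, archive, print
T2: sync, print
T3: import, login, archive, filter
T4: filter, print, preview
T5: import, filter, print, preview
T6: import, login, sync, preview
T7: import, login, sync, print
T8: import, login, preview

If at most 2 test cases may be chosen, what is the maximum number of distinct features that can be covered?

Choosing T1, T5 covers {import, login, archive, filter, print, preview} — 6 features.
No choice of 2 test cases does better; here sync is left uncovered.

6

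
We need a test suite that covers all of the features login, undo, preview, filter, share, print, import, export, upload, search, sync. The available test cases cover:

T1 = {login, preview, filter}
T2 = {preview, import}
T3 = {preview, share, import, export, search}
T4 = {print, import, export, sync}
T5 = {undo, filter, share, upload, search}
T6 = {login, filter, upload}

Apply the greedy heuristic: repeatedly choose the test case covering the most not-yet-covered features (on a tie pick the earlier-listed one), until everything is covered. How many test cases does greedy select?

4

Pick 1: T3 covers 5 new features (preview, share, import, export, search).
Pick 2: T5 covers 3 new features (undo, filter, upload).
Pick 3: T4 covers 2 new features (print, sync).
Pick 4: T1 covers 1 new features (login).
Greedy uses 4 test cases. (The true minimum is 3.)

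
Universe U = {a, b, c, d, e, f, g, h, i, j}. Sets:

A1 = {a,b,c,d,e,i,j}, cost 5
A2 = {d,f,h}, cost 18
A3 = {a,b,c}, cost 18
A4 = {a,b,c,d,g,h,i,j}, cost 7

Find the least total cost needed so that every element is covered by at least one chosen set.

30

A1, A2, A4 cover every element at cost 5 + 18 + 7 = 30.
Any cover uses at least 3 sets; among all covering selections none totals below 30.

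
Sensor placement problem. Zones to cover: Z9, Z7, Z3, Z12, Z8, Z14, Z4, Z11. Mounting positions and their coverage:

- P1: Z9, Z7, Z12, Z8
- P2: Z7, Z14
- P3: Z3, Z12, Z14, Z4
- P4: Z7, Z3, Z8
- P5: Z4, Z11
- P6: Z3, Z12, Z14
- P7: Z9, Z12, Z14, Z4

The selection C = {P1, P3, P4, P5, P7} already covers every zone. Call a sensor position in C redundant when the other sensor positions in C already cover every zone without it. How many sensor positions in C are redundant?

4

Drop P1: the rest still cover every zone — redundant.
Drop P3: the rest still cover every zone — redundant.
Drop P4: the rest still cover every zone — redundant.
Drop P5: Z11 uncovered — not redundant.
Drop P7: the rest still cover every zone — redundant.
4 redundant: P1, P3, P4, P7.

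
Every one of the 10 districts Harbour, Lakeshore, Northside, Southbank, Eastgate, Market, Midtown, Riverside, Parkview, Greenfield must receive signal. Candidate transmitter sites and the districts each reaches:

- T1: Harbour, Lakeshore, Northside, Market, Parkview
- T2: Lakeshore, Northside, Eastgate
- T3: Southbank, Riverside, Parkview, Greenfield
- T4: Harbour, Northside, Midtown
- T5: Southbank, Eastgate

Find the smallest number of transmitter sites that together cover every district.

4

T1, T2, T3, T4 together cover {Harbour, Lakeshore, Northside, Southbank, Eastgate, Market, Midtown, Riverside, Parkview, Greenfield} — every district.
No 3 of the 5 transmitter sites cover everything (all 10 triples fall short), so 4 is minimum.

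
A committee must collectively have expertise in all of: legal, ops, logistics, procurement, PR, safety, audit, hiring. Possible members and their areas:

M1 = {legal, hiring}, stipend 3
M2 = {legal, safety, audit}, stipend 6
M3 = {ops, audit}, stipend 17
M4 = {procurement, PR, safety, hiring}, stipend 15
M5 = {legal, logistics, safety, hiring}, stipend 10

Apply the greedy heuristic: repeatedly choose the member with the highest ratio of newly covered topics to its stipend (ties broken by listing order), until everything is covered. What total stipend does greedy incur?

Pick 1: M1 adds 2 new (legal, hiring) at stipend 3 (ratio 2/3).
Pick 2: M2 adds 2 new (safety, audit) at stipend 6 (ratio 2/6).
Pick 3: M4 adds 2 new (procurement, PR) at stipend 15 (ratio 2/15).
Pick 4: M5 adds 1 new (logistics) at stipend 10 (ratio 1/10).
Pick 5: M3 adds 1 new (ops) at stipend 17 (ratio 1/17).
Greedy total stipend: 3 + 6 + 15 + 10 + 17 = 51. (The true optimum is 42, so greedy overshoots here.)

51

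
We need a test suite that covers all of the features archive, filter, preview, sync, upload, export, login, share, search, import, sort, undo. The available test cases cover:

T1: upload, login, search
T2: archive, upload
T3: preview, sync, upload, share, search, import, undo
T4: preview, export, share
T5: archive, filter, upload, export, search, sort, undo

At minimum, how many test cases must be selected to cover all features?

T1, T3, T5 together cover {archive, filter, preview, sync, upload, export, login, share, search, import, sort, undo} — every feature.
No 2 of the 5 test cases cover everything (all 10 pairs fall short), so 3 is minimum.

3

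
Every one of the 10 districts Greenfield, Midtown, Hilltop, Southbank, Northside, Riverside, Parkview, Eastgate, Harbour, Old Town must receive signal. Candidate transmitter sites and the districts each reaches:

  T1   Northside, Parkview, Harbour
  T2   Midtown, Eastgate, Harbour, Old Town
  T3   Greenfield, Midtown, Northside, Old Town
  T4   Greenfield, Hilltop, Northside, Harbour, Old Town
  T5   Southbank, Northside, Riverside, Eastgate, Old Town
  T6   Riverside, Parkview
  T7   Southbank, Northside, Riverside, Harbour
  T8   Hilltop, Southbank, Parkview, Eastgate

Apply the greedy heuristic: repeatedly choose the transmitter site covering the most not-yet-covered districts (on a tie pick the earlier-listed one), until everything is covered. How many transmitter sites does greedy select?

Pick 1: T4 covers 5 new districts (Greenfield, Hilltop, Northside, Harbour, Old Town).
Pick 2: T5 covers 3 new districts (Southbank, Riverside, Eastgate).
Pick 3: T1 covers 1 new districts (Parkview).
Pick 4: T2 covers 1 new districts (Midtown).
Greedy uses 4 transmitter sites. (The true minimum is 3.)

4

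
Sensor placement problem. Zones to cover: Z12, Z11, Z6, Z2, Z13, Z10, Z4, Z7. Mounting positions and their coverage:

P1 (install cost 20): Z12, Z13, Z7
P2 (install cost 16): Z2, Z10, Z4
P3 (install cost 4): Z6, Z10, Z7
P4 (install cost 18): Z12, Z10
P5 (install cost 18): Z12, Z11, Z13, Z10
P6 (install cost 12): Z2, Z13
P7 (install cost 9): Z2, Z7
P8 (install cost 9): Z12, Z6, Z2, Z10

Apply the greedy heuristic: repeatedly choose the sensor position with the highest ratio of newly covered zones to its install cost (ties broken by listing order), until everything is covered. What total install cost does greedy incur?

Pick 1: P3 adds 3 new (Z6, Z10, Z7) at install cost 4 (ratio 3/4).
Pick 2: P8 adds 2 new (Z12, Z2) at install cost 9 (ratio 2/9).
Pick 3: P5 adds 2 new (Z11, Z13) at install cost 18 (ratio 2/18).
Pick 4: P2 adds 1 new (Z4) at install cost 16 (ratio 1/16).
Greedy total install cost: 4 + 9 + 18 + 16 = 47. (The true optimum is 38, so greedy overshoots here.)

47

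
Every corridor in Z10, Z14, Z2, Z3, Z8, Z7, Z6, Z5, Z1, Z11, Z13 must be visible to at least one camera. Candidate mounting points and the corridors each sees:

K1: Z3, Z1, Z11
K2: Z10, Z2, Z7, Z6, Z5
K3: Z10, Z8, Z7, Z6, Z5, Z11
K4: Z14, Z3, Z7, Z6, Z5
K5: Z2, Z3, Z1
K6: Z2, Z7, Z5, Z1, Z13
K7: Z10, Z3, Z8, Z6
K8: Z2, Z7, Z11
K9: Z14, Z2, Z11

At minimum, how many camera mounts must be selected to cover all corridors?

K3, K4, K6 together cover {Z10, Z14, Z2, Z3, Z8, Z7, Z6, Z5, Z1, Z11, Z13} — every corridor.
No 2 of the 9 camera mounts cover everything (all 36 pairs fall short), so 3 is minimum.
Greedy (largest uncovered first) would take K3, K5, K4, K6 — 4 camera mounts — but 3 suffice.

3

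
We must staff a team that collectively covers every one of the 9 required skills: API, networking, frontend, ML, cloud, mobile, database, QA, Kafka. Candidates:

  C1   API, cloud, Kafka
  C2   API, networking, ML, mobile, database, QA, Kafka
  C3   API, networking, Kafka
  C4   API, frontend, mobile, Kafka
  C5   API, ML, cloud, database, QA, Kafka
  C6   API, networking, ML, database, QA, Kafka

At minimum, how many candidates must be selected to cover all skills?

C1, C2, C4 together cover {API, networking, frontend, ML, cloud, mobile, database, QA, Kafka} — every skill.
No 2 of the 6 candidates cover everything (all 15 pairs fall short), so 3 is minimum.

3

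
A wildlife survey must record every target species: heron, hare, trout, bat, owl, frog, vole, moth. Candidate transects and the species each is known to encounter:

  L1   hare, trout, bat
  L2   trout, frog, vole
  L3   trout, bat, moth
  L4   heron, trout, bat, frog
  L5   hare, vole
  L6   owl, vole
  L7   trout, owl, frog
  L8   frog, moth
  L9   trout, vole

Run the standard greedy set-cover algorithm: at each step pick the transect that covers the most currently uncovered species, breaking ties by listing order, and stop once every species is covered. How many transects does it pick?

4

Pick 1: L4 covers 4 new species (heron, trout, bat, frog).
Pick 2: L5 covers 2 new species (hare, vole).
Pick 3: L3 covers 1 new species (moth).
Pick 4: L6 covers 1 new species (owl).
Greedy uses 4 transects.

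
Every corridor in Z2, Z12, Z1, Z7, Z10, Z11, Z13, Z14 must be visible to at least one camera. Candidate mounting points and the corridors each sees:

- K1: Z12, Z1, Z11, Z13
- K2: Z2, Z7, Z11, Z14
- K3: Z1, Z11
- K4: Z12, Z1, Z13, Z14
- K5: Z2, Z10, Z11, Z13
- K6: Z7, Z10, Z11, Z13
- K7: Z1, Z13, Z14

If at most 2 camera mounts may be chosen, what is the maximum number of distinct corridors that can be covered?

7

Choosing K1, K2 covers {Z2, Z12, Z1, Z7, Z11, Z13, Z14} — 7 corridors.
No choice of 2 camera mounts does better; here Z10 is left uncovered.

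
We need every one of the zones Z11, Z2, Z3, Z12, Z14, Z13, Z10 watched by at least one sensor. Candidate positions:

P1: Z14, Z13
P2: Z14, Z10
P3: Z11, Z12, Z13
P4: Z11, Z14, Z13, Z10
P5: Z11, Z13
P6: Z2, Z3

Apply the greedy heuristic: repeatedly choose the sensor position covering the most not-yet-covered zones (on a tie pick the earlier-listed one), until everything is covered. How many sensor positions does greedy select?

Pick 1: P4 covers 4 new zones (Z11, Z14, Z13, Z10).
Pick 2: P6 covers 2 new zones (Z2, Z3).
Pick 3: P3 covers 1 new zones (Z12).
Greedy uses 3 sensor positions.

3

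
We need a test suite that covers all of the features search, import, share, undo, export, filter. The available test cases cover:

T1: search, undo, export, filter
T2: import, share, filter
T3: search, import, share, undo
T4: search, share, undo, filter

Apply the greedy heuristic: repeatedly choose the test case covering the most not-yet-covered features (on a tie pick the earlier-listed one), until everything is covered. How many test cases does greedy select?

2

Pick 1: T1 covers 4 new features (search, undo, export, filter).
Pick 2: T2 covers 2 new features (import, share).
Greedy uses 2 test cases.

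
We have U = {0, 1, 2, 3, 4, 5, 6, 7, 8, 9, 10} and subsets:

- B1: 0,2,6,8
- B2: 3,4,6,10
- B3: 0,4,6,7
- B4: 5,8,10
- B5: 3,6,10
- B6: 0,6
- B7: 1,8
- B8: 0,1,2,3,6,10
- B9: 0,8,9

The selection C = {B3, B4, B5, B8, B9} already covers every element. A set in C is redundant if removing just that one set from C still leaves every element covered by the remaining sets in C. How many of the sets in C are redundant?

Drop B3: 4, 7 uncovered — not redundant.
Drop B4: 5 uncovered — not redundant.
Drop B5: the rest still cover every element — redundant.
Drop B8: 1, 2 uncovered — not redundant.
Drop B9: 9 uncovered — not redundant.
1 redundant: B5.

1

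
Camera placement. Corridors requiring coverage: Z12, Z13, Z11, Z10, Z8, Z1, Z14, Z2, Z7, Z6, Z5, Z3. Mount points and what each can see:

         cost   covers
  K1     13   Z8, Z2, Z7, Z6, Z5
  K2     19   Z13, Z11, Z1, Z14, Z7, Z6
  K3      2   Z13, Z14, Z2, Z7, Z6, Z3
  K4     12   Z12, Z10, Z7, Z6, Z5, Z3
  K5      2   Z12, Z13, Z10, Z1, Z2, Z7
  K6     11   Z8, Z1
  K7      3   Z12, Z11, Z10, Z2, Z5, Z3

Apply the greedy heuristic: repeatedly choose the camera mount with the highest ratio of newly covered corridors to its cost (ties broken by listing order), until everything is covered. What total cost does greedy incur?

18

Pick 1: K3 adds 6 new (Z13, Z14, Z2, Z7, Z6, Z3) at cost 2 (ratio 6/2).
Pick 2: K5 adds 3 new (Z12, Z10, Z1) at cost 2 (ratio 3/2).
Pick 3: K7 adds 2 new (Z11, Z5) at cost 3 (ratio 2/3).
Pick 4: K6 adds 1 new (Z8) at cost 11 (ratio 1/11).
Greedy total cost: 2 + 2 + 3 + 11 = 18. (The true optimum is 16, so greedy overshoots here.)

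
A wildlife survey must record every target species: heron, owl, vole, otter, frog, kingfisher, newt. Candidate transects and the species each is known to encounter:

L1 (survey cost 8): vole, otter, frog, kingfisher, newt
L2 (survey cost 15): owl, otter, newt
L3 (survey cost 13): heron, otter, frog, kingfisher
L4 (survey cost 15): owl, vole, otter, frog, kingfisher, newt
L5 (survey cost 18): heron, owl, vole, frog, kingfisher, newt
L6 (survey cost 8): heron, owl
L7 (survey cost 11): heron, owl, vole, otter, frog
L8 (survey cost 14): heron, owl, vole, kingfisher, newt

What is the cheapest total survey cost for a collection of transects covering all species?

L1, L6 cover every species at survey cost 8 + 8 = 16.
Any cover uses at least 2 transects; among all covering selections none totals below 16.

16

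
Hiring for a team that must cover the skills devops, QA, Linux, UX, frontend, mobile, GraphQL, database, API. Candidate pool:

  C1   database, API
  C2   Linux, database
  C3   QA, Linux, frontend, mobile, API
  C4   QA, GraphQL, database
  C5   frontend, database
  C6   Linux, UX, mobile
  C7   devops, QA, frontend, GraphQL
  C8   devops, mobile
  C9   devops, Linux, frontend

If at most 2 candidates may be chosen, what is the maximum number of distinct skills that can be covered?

7

Choosing C3, C4 covers {QA, Linux, frontend, mobile, GraphQL, database, API} — 7 skills.
No choice of 2 candidates does better; here devops, UX are left uncovered.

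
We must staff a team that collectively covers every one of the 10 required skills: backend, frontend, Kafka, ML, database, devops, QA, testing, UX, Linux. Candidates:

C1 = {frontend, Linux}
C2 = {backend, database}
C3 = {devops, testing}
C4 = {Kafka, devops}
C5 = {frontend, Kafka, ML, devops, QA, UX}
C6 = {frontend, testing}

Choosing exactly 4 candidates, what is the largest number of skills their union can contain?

Choosing C1, C2, C3, C5 covers {backend, frontend, Kafka, ML, database, devops, QA, testing, UX, Linux} — 10 skills.
That is all 10 skills.

10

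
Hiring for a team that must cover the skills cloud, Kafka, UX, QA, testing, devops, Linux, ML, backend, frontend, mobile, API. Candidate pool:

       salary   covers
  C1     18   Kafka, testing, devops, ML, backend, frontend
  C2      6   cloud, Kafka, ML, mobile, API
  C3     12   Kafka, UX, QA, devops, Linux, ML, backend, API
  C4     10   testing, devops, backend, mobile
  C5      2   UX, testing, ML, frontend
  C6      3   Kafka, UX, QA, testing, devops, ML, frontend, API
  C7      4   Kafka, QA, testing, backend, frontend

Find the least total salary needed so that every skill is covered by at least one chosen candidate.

C2, C3, C5 cover every skill at salary 6 + 12 + 2 = 20.
Any cover uses at least 3 candidates; among all covering selections none totals below 20.
Greedy by coverage-per-salary would pick C6, C2, C7, C3 for 25 — worse than the optimum 20.

20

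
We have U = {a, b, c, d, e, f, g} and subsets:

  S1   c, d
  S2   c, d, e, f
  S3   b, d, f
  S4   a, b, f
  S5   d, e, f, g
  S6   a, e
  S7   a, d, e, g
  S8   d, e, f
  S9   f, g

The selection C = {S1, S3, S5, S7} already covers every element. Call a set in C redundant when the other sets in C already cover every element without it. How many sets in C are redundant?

1

Drop S1: c uncovered — not redundant.
Drop S3: b uncovered — not redundant.
Drop S5: the rest still cover every element — redundant.
Drop S7: a uncovered — not redundant.
1 redundant: S5.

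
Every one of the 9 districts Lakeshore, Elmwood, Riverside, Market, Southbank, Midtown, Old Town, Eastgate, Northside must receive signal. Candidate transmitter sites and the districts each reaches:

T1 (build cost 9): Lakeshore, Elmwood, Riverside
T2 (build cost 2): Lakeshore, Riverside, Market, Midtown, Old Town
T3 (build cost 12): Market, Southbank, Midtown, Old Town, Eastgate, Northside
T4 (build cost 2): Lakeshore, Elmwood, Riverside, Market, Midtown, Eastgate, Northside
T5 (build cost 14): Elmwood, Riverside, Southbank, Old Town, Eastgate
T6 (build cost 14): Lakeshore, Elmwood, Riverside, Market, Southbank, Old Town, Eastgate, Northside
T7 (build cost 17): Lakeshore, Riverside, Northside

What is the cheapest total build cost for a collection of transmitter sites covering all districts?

T3, T4 cover every district at build cost 12 + 2 = 14.
Any cover uses at least 2 transmitter sites; among all covering selections none totals below 14.

14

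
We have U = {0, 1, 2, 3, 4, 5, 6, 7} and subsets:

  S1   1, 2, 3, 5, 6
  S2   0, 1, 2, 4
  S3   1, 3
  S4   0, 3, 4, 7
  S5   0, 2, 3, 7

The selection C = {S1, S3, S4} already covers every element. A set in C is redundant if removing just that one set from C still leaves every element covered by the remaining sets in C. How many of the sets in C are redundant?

1

Drop S1: 2, 5, 6 uncovered — not redundant.
Drop S3: the rest still cover every element — redundant.
Drop S4: 0, 4, 7 uncovered — not redundant.
1 redundant: S3.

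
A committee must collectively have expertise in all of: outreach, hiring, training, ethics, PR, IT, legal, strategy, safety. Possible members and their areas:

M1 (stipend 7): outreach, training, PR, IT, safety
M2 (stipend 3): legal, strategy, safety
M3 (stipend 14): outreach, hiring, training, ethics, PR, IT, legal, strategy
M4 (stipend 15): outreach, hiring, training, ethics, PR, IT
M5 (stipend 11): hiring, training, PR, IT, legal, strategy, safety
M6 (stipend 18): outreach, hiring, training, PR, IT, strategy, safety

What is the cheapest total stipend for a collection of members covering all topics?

M2, M3 cover every topic at stipend 3 + 14 = 17.
Any cover uses at least 2 members; among all covering selections none totals below 17.

17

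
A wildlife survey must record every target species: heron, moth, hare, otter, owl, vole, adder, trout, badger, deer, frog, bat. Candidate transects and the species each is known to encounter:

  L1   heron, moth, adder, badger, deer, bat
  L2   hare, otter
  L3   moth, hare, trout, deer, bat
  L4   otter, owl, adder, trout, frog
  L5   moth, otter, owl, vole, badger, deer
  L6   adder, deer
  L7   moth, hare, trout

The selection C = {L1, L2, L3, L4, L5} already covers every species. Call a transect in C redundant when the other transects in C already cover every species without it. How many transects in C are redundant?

Drop L1: heron uncovered — not redundant.
Drop L2: the rest still cover every species — redundant.
Drop L3: the rest still cover every species — redundant.
Drop L4: frog uncovered — not redundant.
Drop L5: vole uncovered — not redundant.
2 redundant: L2, L3.

2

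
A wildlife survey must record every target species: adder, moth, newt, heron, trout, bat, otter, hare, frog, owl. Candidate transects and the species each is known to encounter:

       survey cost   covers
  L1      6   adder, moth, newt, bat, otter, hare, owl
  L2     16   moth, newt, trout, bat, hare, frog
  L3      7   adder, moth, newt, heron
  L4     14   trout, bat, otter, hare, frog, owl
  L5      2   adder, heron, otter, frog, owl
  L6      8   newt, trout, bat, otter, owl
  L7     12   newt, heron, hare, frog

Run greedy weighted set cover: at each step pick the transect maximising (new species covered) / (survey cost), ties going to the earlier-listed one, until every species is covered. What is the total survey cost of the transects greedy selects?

Pick 1: L5 adds 5 new (adder, heron, otter, frog, owl) at survey cost 2 (ratio 5/2).
Pick 2: L1 adds 4 new (moth, newt, bat, hare) at survey cost 6 (ratio 4/6).
Pick 3: L6 adds 1 new (trout) at survey cost 8 (ratio 1/8).
Greedy total survey cost: 2 + 6 + 8 = 16.

16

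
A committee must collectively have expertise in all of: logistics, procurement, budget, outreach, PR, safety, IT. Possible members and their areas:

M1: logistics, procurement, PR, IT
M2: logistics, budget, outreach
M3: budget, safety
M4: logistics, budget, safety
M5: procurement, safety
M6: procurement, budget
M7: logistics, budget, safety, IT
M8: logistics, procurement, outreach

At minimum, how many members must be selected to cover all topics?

M1, M2, M3 together cover {logistics, procurement, budget, outreach, PR, safety, IT} — every topic.
No 2 of the 8 members cover everything (all 28 pairs fall short), so 3 is minimum.

3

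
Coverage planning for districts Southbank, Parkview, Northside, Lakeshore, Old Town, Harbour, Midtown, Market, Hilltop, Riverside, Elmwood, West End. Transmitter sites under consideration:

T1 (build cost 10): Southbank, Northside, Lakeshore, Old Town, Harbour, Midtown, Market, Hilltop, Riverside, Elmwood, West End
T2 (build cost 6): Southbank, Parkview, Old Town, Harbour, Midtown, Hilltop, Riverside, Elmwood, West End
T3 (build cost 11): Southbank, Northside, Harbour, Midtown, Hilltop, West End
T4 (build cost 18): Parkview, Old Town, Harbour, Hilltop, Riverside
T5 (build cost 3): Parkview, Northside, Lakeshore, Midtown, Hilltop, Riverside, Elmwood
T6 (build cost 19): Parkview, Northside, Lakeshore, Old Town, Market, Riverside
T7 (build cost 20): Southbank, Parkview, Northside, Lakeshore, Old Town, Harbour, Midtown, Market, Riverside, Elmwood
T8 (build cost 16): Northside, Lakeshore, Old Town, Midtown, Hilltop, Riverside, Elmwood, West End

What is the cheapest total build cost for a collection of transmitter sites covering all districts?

13

T1, T5 cover every district at build cost 10 + 3 = 13.
Any cover uses at least 2 transmitter sites; among all covering selections none totals below 13.
Greedy by coverage-per-build cost would pick T5, T2, T1 for 19 — worse than the optimum 13.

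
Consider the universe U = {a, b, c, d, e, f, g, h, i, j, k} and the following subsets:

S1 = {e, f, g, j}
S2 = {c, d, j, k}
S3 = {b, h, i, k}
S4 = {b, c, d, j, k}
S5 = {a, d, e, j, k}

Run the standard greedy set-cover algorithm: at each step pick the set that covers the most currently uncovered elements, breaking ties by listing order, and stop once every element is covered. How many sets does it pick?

Pick 1: S4 covers 5 new elements (b, c, d, j, k).
Pick 2: S1 covers 3 new elements (e, f, g).
Pick 3: S3 covers 2 new elements (h, i).
Pick 4: S5 covers 1 new elements (a).
Greedy uses 4 sets.

4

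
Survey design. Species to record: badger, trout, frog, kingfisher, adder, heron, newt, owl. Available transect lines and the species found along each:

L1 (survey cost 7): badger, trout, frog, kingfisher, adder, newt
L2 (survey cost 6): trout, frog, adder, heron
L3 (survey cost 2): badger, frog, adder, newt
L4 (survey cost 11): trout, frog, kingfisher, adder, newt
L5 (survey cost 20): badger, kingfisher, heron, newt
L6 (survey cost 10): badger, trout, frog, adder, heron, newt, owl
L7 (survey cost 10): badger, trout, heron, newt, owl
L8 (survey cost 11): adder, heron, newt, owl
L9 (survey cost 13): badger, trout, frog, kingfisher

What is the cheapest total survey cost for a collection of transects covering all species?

17

L1, L6 cover every species at survey cost 7 + 10 = 17.
Any cover uses at least 2 transects; among all covering selections none totals below 17.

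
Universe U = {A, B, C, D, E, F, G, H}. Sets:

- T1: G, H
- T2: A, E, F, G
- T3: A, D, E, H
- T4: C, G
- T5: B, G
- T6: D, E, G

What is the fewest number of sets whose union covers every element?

4

T2, T3, T4, T5 together cover {A, B, C, D, E, F, G, H} — every element.
No 3 of the 6 sets cover everything (all 20 triples fall short), so 4 is minimum.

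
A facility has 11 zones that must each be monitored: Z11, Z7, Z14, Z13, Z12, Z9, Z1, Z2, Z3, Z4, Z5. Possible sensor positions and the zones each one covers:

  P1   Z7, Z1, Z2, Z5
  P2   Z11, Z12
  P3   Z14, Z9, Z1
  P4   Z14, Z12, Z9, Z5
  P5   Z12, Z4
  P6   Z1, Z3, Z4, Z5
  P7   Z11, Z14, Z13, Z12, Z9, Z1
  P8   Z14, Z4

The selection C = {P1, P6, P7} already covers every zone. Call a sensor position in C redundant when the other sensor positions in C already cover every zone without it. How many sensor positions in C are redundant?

0

Drop P1: Z7, Z2 uncovered — not redundant.
Drop P6: Z3, Z4 uncovered — not redundant.
Drop P7: Z11, Z14, Z13, Z12, … uncovered — not redundant.
None of the sensor positions in C is redundant.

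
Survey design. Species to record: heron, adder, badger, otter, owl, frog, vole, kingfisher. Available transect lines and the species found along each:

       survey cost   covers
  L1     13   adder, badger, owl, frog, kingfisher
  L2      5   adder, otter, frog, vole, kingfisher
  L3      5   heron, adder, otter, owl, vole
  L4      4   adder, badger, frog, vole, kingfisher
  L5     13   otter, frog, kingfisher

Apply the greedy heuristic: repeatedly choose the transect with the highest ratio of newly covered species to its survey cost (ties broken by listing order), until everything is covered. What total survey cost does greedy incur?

Pick 1: L4 adds 5 new (adder, badger, frog, vole, kingfisher) at survey cost 4 (ratio 5/4).
Pick 2: L3 adds 3 new (heron, otter, owl) at survey cost 5 (ratio 3/5).
Greedy total survey cost: 4 + 5 = 9.

9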